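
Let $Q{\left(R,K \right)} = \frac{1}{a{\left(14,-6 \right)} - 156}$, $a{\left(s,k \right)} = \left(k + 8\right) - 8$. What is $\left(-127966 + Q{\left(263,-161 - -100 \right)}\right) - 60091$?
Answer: $- \frac{30465235}{162} \approx -1.8806 \cdot 10^{5}$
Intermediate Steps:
$a{\left(s,k \right)} = k$ ($a{\left(s,k \right)} = \left(8 + k\right) - 8 = k$)
$Q{\left(R,K \right)} = - \frac{1}{162}$ ($Q{\left(R,K \right)} = \frac{1}{-6 - 156} = \frac{1}{-162} = - \frac{1}{162}$)
$\left(-127966 + Q{\left(263,-161 - -100 \right)}\right) - 60091 = \left(-127966 - \frac{1}{162}\right) - 60091 = - \frac{20730493}{162} - 60091 = - \frac{30465235}{162}$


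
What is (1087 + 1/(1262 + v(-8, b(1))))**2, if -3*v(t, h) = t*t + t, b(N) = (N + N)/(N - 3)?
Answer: 16439075667169/13912900 ≈ 1.1816e+6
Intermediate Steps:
b(N) = 2*N/(-3 + N) (b(N) = (2*N)/(-3 + N) = 2*N/(-3 + N))
v(t, h) = -t/3 - t**2/3 (v(t, h) = -(t*t + t)/3 = -(t**2 + t)/3 = -(t + t**2)/3 = -t/3 - t**2/3)
(1087 + 1/(1262 + v(-8, b(1))))**2 = (1087 + 1/(1262 - 1/3*(-8)*(1 - 8)))**2 = (1087 + 1/(1262 - 1/3*(-8)*(-7)))**2 = (1087 + 1/(1262 - 56/3))**2 = (1087 + 1/(3730/3))**2 = (1087 + 3/3730)**2 = (4054513/3730)**2 = 16439075667169/13912900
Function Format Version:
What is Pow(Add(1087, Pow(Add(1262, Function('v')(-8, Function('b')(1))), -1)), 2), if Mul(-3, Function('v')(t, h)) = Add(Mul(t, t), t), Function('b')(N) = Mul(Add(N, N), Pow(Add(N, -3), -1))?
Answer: Rational(16439075667169, 13912900) ≈ 1.1816e+6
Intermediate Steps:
Function('b')(N) = Mul(2, N, Pow(Add(-3, N), -1)) (Function('b')(N) = Mul(Mul(2, N), Pow(Add(-3, N), -1)) = Mul(2, N, Pow(Add(-3, N), -1)))
Function('v')(t, h) = Add(Mul(Rational(-1, 3), t), Mul(Rational(-1, 3), Pow(t, 2))) (Function('v')(t, h) = Mul(Rational(-1, 3), Add(Mul(t, t), t)) = Mul(Rational(-1, 3), Add(Pow(t, 2), t)) = Mul(Rational(-1, 3), Add(t, Pow(t, 2))) = Add(Mul(Rational(-1, 3), t), Mul(Rational(-1, 3), Pow(t, 2))))
Pow(Add(1087, Pow(Add(1262, Function('v')(-8, Function('b')(1))), -1)), 2) = Pow(Add(1087, Pow(Add(1262, Mul(Rational(-1, 3), -8, Add(1, -8))), -1)), 2) = Pow(Add(1087, Pow(Add(1262, Mul(Rational(-1, 3), -8, -7)), -1)), 2) = Pow(Add(1087, Pow(Add(1262, Rational(-56, 3)), -1)), 2) = Pow(Add(1087, Pow(Rational(3730, 3), -1)), 2) = Pow(Add(1087, Rational(3, 3730)), 2) = Pow(Rational(4054513, 3730), 2) = Rational(16439075667169, 13912900)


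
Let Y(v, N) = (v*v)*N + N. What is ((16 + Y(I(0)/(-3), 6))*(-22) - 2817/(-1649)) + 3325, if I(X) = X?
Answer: 4687626/1649 ≈ 2842.7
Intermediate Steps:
Y(v, N) = N + N*v**2 (Y(v, N) = v**2*N + N = N*v**2 + N = N + N*v**2)
((16 + Y(I(0)/(-3), 6))*(-22) - 2817/(-1649)) + 3325 = ((16 + 6*(1 + (0/(-3))**2))*(-22) - 2817/(-1649)) + 3325 = ((16 + 6*(1 + (0*(-1/3))**2))*(-22) - 2817*(-1/1649)) + 3325 = ((16 + 6*(1 + 0**2))*(-22) + 2817/1649) + 3325 = ((16 + 6*(1 + 0))*(-22) + 2817/1649) + 3325 = ((16 + 6*1)*(-22) + 2817/1649) + 3325 = ((16 + 6)*(-22) + 2817/1649) + 3325 = (22*(-22) + 2817/1649) + 3325 = (-484 + 2817/1649) + 3325 = -795299/1649 + 3325 = 4687626/1649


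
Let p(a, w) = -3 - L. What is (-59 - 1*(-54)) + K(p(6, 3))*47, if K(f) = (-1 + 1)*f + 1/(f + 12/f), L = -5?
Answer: 7/8 ≈ 0.87500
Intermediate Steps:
p(a, w) = 2 (p(a, w) = -3 - 1*(-5) = -3 + 5 = 2)
K(f) = 1/(f + 12/f) (K(f) = 0*f + 1/(f + 12/f) = 0 + 1/(f + 12/f) = 1/(f + 12/f))
(-59 - 1*(-54)) + K(p(6, 3))*47 = (-59 - 1*(-54)) + (2/(12 + 2²))*47 = (-59 + 54) + (2/(12 + 4))*47 = -5 + (2/16)*47 = -5 + (2*(1/16))*47 = -5 + (⅛)*47 = -5 + 47/8 = 7/8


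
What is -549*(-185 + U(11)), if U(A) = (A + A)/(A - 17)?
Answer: 103578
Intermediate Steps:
U(A) = 2*A/(-17 + A) (U(A) = (2*A)/(-17 + A) = 2*A/(-17 + A))
-549*(-185 + U(11)) = -549*(-185 + 2*11/(-17 + 11)) = -549*(-185 + 2*11/(-6)) = -549*(-185 + 2*11*(-⅙)) = -549*(-185 - 11/3) = -549*(-566/3) = 103578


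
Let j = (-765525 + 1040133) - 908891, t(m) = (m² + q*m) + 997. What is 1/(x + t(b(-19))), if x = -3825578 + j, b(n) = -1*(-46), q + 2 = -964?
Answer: -1/4501184 ≈ -2.2216e-7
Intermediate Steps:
q = -966 (q = -2 - 964 = -966)
b(n) = 46
t(m) = 997 + m² - 966*m (t(m) = (m² - 966*m) + 997 = 997 + m² - 966*m)
j = -634283 (j = 274608 - 908891 = -634283)
x = -4459861 (x = -3825578 - 634283 = -4459861)
1/(x + t(b(-19))) = 1/(-4459861 + (997 + 46² - 966*46)) = 1/(-4459861 + (997 + 2116 - 44436)) = 1/(-4459861 - 41323) = 1/(-4501184) = -1/4501184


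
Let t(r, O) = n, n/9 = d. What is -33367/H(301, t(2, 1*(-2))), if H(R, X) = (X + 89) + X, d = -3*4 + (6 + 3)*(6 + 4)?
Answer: -33367/1493 ≈ -22.349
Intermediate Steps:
d = 78 (d = -12 + 9*10 = -12 + 90 = 78)
n = 702 (n = 9*78 = 702)
t(r, O) = 702
H(R, X) = 89 + 2*X (H(R, X) = (89 + X) + X = 89 + 2*X)
-33367/H(301, t(2, 1*(-2))) = -33367/(89 + 2*702) = -33367/(89 + 1404) = -33367/1493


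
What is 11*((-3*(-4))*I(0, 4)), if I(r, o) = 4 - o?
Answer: 0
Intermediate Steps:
11*((-3*(-4))*I(0, 4)) = 11*((-3*(-4))*(4 - 1*4)) = 11*(12*(4 - 4)) = 11*(12*0) = 11*0 = 0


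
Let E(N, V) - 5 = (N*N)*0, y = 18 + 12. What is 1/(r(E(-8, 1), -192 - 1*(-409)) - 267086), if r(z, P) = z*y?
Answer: -1/266936 ≈ -3.7462e-6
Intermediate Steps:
y = 30
E(N, V) = 5 (E(N, V) = 5 + (N*N)*0 = 5 + N²*0 = 5 + 0 = 5)
r(z, P) = 30*z (r(z, P) = z*30 = 30*z)
1/(r(E(-8, 1), -192 - 1*(-409)) - 267086) = 1/(30*5 - 267086) = 1/(150 - 267086) = 1/(-266936) = -1/266936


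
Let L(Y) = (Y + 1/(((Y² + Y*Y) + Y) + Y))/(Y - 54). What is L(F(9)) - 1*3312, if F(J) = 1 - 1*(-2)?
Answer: -4053961/1224 ≈ -3312.1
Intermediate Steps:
F(J) = 3 (F(J) = 1 + 2 = 3)
L(Y) = (Y + 1/(2*Y + 2*Y²))/(-54 + Y) (L(Y) = (Y + 1/(((Y² + Y²) + Y) + Y))/(-54 + Y) = (Y + 1/((2*Y² + Y) + Y))/(-54 + Y) = (Y + 1/((Y + 2*Y²) + Y))/(-54 + Y) = (Y + 1/(2*Y + 2*Y²))/(-54 + Y))
L(F(9)) - 1*3312 = (½ + 3² + 3³)/(3*(-54 + 3² - 53*3)) - 1*3312 = (½ + 9 + 27)/(3*(-54 + 9 - 159)) - 3312 = (⅓)*(73/2)/(-204) - 3312 = (⅓)*(-1/204)*(73/2) - 3312 = -73/1224 - 3312 = -4053961/1224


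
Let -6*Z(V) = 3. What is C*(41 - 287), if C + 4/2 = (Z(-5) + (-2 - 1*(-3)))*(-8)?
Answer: 1476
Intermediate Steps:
Z(V) = -½ (Z(V) = -⅙*3 = -½)
C = -6 (C = -2 + (-½ + (-2 - 1*(-3)))*(-8) = -2 + (-½ + (-2 + 3))*(-8) = -2 + (-½ + 1)*(-8) = -2 + (½)*(-8) = -2 - 4 = -6)
C*(41 - 287) = -6*(41 - 287) = -6*(-246) = 1476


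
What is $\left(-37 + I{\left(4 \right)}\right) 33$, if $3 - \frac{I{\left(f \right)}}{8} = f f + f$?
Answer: $-5709$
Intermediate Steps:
$I{\left(f \right)} = 24 - 8 f - 8 f^{2}$ ($I{\left(f \right)} = 24 - 8 \left(f f + f\right) = 24 - 8 \left(f^{2} + f\right) = 24 - 8 \left(f + f^{2}\right) = 24 - \left(8 f + 8 f^{2}\right) = 24 - 8 f - 8 f^{2}$)
$\left(-37 + I{\left(4 \right)}\right) 33 = \left(-37 - \left(8 + 128\right)\right) 33 = \left(-37 - 136\right) 33 = \left(-173\right) 33 = -5709$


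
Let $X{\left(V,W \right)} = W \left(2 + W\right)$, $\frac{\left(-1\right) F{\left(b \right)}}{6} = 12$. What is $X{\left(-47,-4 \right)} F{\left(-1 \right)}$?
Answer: $-576$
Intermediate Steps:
$F{\left(b \right)} = -72$ ($F{\left(b \right)} = \left(-6\right) 12 = -72$)
$X{\left(-47,-4 \right)} F{\left(-1 \right)} = - 4 \left(2 - 4\right) \left(-72\right) = \left(-4\right) \left(-2\right) \left(-72\right) = 8 \left(-72\right) = -576$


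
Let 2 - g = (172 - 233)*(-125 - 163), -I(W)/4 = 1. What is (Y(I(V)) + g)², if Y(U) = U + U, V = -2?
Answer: 308845476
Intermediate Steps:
I(W) = -4 (I(W) = -4*1 = -4)
Y(U) = 2*U
g = -17566 (g = 2 - (172 - 233)*(-125 - 163) = 2 - (-61)*(-288) = 2 - 1*17568 = 2 - 17568 = -17566)
(Y(I(V)) + g)² = (2*(-4) - 17566)² = (-8 - 17566)² = (-17574)² = 308845476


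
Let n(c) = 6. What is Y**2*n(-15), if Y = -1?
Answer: 6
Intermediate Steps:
Y**2*n(-15) = (-1)**2*6 = 1*6 = 6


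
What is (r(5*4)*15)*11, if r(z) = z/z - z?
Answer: -3135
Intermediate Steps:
r(z) = 1 - z
(r(5*4)*15)*11 = ((1 - 5*4)*15)*11 = ((1 - 1*20)*15)*11 = ((1 - 20)*15)*11 = -19*15*11 = -285*11 = -3135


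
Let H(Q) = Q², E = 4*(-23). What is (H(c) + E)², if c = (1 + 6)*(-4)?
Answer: 478864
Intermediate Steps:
E = -92
c = -28 (c = 7*(-4) = -28)
(H(c) + E)² = ((-28)² - 92)² = (784 - 92)² = 692² = 478864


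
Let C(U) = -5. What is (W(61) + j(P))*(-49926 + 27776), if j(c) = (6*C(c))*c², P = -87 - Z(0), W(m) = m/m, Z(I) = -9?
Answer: 4042795850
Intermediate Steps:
W(m) = 1
P = -78 (P = -87 - 1*(-9) = -87 + 9 = -78)
j(c) = -30*c² (j(c) = (6*(-5))*c² = -30*c²)
(W(61) + j(P))*(-49926 + 27776) = (1 - 30*(-78)²)*(-49926 + 27776) = (1 - 30*6084)*(-22150) = (1 - 182520)*(-22150) = -182519*(-22150) = 4042795850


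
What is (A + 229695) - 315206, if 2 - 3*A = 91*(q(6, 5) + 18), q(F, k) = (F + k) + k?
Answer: -259625/3 ≈ -86542.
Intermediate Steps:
q(F, k) = F + 2*k
A = -3092/3 (A = ⅔ - 91*((6 + 2*5) + 18)/3 = ⅔ - 91*((6 + 10) + 18)/3 = ⅔ - 91*(16 + 18)/3 = ⅔ - 91*34/3 = ⅔ - ⅓*3094 = ⅔ - 3094/3 = -3092/3 ≈ -1030.7)
(A + 229695) - 315206 = (-3092/3 + 229695) - 315206 = 685993/3 - 315206 = -259625/3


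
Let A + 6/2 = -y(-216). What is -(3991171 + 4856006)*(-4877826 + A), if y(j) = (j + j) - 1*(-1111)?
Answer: 43161023771916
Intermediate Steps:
y(j) = 1111 + 2*j (y(j) = 2*j + 1111 = 1111 + 2*j)
A = -682 (A = -3 - (1111 + 2*(-216)) = -3 - (1111 - 432) = -3 - 1*679 = -3 - 679 = -682)
-(3991171 + 4856006)*(-4877826 + A) = -(3991171 + 4856006)*(-4877826 - 682) = -8847177*(-4878508) = -1*(-43161023771916) = 43161023771916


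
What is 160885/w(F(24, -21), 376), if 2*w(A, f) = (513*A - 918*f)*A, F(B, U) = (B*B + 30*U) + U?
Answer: 64354/5754645 ≈ 0.011183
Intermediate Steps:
F(B, U) = B**2 + 31*U (F(B, U) = (B**2 + 30*U) + U = B**2 + 31*U)
w(A, f) = A*(-918*f + 513*A)/2 (w(A, f) = ((513*A - 918*f)*A)/2 = ((-918*f + 513*A)*A)/2 = (A*(-918*f + 513*A))/2 = A*(-918*f + 513*A)/2)
160885/w(F(24, -21), 376) = 160885/((27*(24**2 + 31*(-21))*(-34*376 + 19*(24**2 + 31*(-21)))/2)) = 160885/((27*(576 - 651)*(-12784 + 19*(576 - 651))/2)) = 160885/(((27/2)*(-75)*(-12784 + 19*(-75)))) = 160885/(((27/2)*(-75)*(-12784 - 1425))) = 160885/(((27/2)*(-75)*(-14209))) = 160885/(28773225/2) = 160885*(2/28773225) = 64354/5754645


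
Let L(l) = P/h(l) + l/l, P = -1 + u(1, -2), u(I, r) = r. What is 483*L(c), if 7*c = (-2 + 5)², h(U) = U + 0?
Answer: -644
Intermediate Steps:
h(U) = U
P = -3 (P = -1 - 2 = -3)
c = 9/7 (c = (-2 + 5)²/7 = (⅐)*3² = (⅐)*9 = 9/7 ≈ 1.2857)
L(l) = 1 - 3/l (L(l) = -3/l + l/l = -3/l + 1 = 1 - 3/l)
483*L(c) = 483*((-3 + 9/7)/(9/7)) = 483*((7/9)*(-12/7)) = 483*(-4/3) = -644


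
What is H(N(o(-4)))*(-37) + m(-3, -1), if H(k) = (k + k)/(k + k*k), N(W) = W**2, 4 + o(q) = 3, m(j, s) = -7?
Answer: -44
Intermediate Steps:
o(q) = -1 (o(q) = -4 + 3 = -1)
H(k) = 2*k/(k + k**2) (H(k) = (2*k)/(k + k**2) = 2*k/(k + k**2))
H(N(o(-4)))*(-37) + m(-3, -1) = (2/(1 + (-1)**2))*(-37) - 7 = (2/(1 + 1))*(-37) - 7 = (2/2)*(-37) - 7 = (2*(1/2))*(-37) - 7 = 1*(-37) - 7 = -37 - 7 = -44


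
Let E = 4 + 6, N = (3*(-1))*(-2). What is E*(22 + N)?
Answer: 280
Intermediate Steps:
N = 6 (N = -3*(-2) = 6)
E = 10
E*(22 + N) = 10*(22 + 6) = 10*28 = 280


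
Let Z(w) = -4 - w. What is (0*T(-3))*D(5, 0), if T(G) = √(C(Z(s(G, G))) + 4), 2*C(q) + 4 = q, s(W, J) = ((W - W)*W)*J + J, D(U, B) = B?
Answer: 0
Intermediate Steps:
s(W, J) = J (s(W, J) = (0*W)*J + J = 0*J + J = 0 + J = J)
C(q) = -2 + q/2
T(G) = √2*√(-G)/2 (T(G) = √((-2 + (-4 - G)/2) + 4) = √((-2 + (-2 - G/2)) + 4) = √((-4 - G/2) + 4) = √(-G/2) = √2*√(-G)/2)
(0*T(-3))*D(5, 0) = (0*(√2*√(-1*(-3))/2))*0 = (0*(√2*√3/2))*0 = (0*(√6/2))*0 = 0*0 = 0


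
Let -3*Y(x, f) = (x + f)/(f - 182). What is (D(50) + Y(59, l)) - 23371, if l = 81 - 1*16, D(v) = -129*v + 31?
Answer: -10456166/351 ≈ -29790.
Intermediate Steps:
D(v) = 31 - 129*v
l = 65 (l = 81 - 16 = 65)
Y(x, f) = -(f + x)/(3*(-182 + f)) (Y(x, f) = -(x + f)/(3*(f - 182)) = -(f + x)/(3*(-182 + f)))
(D(50) + Y(59, l)) - 23371 = ((31 - 129*50) + (-1*65 - 1*59)/(3*(-182 + 65))) - 23371 = ((31 - 6450) + (⅓)*(-65 - 59)/(-117)) - 23371 = (-6419 + (⅓)*(-1/117)*(-124)) - 23371 = (-6419 + 124/351) - 23371 = -2252945/351 - 23371 = -10456166/351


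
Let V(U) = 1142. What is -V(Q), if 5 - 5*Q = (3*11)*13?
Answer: -1142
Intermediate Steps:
Q = -424/5 (Q = 1 - 3*11*13/5 = 1 - 33*13/5 = 1 - 1/5*429 = 1 - 429/5 = -424/5 ≈ -84.800)
-V(Q) = -1*1142 = -1142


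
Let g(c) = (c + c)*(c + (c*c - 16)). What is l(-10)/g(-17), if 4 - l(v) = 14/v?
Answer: -27/43520 ≈ -0.00062040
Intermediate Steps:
l(v) = 4 - 14/v
g(c) = 2*c*(-16 + c + c²) (g(c) = (2*c)*(c + (c² - 16)) = (2*c)*(c + (-16 + c²)) = (2*c)*(-16 + c + c²) = 2*c*(-16 + c + c²))
l(-10)/g(-17) = (4 - 14/(-10))/((2*(-17)*(-16 - 17 + (-17)²))) = (4 - 14*(-⅒))/((2*(-17)*(-16 - 17 + 289))) = (4 + 7/5)/((2*(-17)*256)) = (27/5)/(-8704) = (27/5)*(-1/8704) = -27/43520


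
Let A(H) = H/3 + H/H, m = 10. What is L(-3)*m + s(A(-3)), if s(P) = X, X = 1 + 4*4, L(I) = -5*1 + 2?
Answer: -13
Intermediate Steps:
A(H) = 1 + H/3 (A(H) = H*(1/3) + 1 = H/3 + 1 = 1 + H/3)
L(I) = -3 (L(I) = -5 + 2 = -3)
X = 17 (X = 1 + 16 = 17)
s(P) = 17
L(-3)*m + s(A(-3)) = -3*10 + 17 = -30 + 17 = -13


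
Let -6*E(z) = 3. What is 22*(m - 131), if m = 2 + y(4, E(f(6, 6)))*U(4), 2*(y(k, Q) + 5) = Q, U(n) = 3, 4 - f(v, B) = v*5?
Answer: -6369/2 ≈ -3184.5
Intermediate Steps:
f(v, B) = 4 - 5*v (f(v, B) = 4 - v*5 = 4 - 5*v)
E(z) = -1/2 (E(z) = -1/6*3 = -1/2)
y(k, Q) = -5 + Q/2
m = -55/4 (m = 2 + (-5 + (1/2)*(-1/2))*3 = 2 + (-5 - 1/4)*3 = 2 - 21/4*3 = 2 - 63/4 = -55/4 ≈ -13.750)
22*(m - 131) = 22*(-55/4 - 131) = 22*(-579/4) = -6369/2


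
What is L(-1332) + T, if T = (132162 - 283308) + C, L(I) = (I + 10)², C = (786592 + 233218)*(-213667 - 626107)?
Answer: -856408326402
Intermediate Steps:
C = -856409922940 (C = 1019810*(-839774) = -856409922940)
L(I) = (10 + I)²
T = -856410074086 (T = (132162 - 283308) - 856409922940 = -151146 - 856409922940 = -856410074086)
L(-1332) + T = (10 - 1332)² - 856410074086 = (-1322)² - 856410074086 = 1747684 - 856410074086 = -856408326402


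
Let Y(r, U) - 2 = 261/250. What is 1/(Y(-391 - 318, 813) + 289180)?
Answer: 250/72295761 ≈ 3.4580e-6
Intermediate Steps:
Y(r, U) = 761/250 (Y(r, U) = 2 + 261/250 = 761/250)
1/(Y(-391 - 318, 813) + 289180) = 1/(761/250 + 289180) = 1/(72295761/250) = 250/72295761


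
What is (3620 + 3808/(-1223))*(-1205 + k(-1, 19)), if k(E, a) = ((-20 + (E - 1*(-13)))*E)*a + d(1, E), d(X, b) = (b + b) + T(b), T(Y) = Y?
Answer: -4671165312/1223 ≈ -3.8194e+6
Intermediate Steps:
d(X, b) = 3*b (d(X, b) = (b + b) + b = 2*b + b = 3*b)
k(E, a) = 3*E + E*a*(-7 + E) (k(E, a) = ((-20 + (E - 1*(-13)))*E)*a + 3*E = ((-20 + (E + 13))*E)*a + 3*E = ((-20 + (13 + E))*E)*a + 3*E = ((-7 + E)*E)*a + 3*E = (E*(-7 + E))*a + 3*E = E*a*(-7 + E) + 3*E = 3*E + E*a*(-7 + E))
(3620 + 3808/(-1223))*(-1205 + k(-1, 19)) = (3620 + 3808/(-1223))*(-1205 - (3 - 7*19 - 1*19)) = (3620 + 3808*(-1/1223))*(-1205 - (3 - 133 - 19)) = (3620 - 3808/1223)*(-1205 - 1*(-149)) = 4423452*(-1205 + 149)/1223 = (4423452/1223)*(-1056) = -4671165312/1223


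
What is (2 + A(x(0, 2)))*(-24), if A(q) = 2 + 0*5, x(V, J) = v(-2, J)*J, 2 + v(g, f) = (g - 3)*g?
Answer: -96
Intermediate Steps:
v(g, f) = -2 + g*(-3 + g) (v(g, f) = -2 + (g - 3)*g = -2 + (-3 + g)*g = -2 + g*(-3 + g))
x(V, J) = 8*J (x(V, J) = (-2 + (-2)² - 3*(-2))*J = (-2 + 4 + 6)*J = 8*J)
A(q) = 2 (A(q) = 2 + 0 = 2)
(2 + A(x(0, 2)))*(-24) = (2 + 2)*(-24) = 4*(-24) = -96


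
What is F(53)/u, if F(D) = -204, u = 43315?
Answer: -204/43315 ≈ -0.0047097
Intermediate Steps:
F(53)/u = -204/43315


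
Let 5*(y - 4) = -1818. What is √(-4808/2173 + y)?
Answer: I*√42711336310/10865 ≈ 19.021*I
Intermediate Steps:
y = -1798/5 (y = 4 + (⅕)*(-1818) = 4 - 1818/5 = -1798/5 ≈ -359.60)
√(-4808/2173 + y) = √(-4808/2173 - 1798/5) = √(-3931094/10865) = I*√42711336310/10865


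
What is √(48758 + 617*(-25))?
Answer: √33333 ≈ 182.57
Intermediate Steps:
√(48758 + 617*(-25)) = √(48758 - 15425) = √33333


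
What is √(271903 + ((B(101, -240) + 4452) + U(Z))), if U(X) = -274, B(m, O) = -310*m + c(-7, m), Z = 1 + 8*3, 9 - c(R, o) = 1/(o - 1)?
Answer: 7*√499551/10 ≈ 494.75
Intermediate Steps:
c(R, o) = 9 - 1/(-1 + o) (c(R, o) = 9 - 1/(o - 1) = 9 - 1/(-1 + o))
Z = 25 (Z = 1 + 24 = 25)
B(m, O) = -310*m + (-10 + 9*m)/(-1 + m)
√(271903 + ((B(101, -240) + 4452) + U(Z))) = √(271903 + (((-10 - 310*101² + 319*101)/(-1 + 101) + 4452) - 274)) = √(271903 + (((-10 - 310*10201 + 32219)/100 + 4452) - 274)) = √(271903 + (((-10 - 3162310 + 32219)/100 + 4452) - 274)) = √(271903 + (((1/100)*(-3130101) + 4452) - 274)) = √(271903 + ((-3130101/100 + 4452) - 274)) = √(271903 + (-2684901/100 - 274)) = √(271903 - 2712301/100) = √(24477999/100) = 7*√499551/10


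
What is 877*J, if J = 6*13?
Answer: 68406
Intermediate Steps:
J = 78
877*J = 877*78 = 68406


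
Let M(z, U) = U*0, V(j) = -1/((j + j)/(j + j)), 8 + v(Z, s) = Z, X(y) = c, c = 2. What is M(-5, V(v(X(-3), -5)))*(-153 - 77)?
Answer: 0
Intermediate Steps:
X(y) = 2
v(Z, s) = -8 + Z
V(j) = -1 (V(j) = -1/((2*j)/((2*j))) = -1/((2*j)*(1/(2*j))) = -1/1 = -1*1 = -1)
M(z, U) = 0
M(-5, V(v(X(-3), -5)))*(-153 - 77) = 0*(-153 - 77) = 0*(-230) = 0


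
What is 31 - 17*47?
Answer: -768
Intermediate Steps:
31 - 17*47 = 31 - 799 = -768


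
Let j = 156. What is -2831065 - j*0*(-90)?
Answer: -2831065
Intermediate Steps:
-2831065 - j*0*(-90) = -2831065 - 156*0*(-90) = -2831065 - 0*(-90) = -2831065 - 1*0 = -2831065 + 0 = -2831065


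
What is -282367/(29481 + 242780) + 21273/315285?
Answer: -27744757114/28613269795 ≈ -0.96965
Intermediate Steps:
-282367/(29481 + 242780) + 21273/315285 = -282367/272261 + 21273*(1/315285) = -282367*1/272261 + 7091/105095 = -282367/272261 + 7091/105095 = -27744757114/28613269795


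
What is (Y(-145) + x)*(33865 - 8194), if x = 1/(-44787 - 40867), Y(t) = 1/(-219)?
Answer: -734815261/6252742 ≈ -117.52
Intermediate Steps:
Y(t) = -1/219
x = -1/85654 (x = 1/(-85654) = -1/85654 ≈ -1.1675e-5)
(Y(-145) + x)*(33865 - 8194) = (-1/219 - 1/85654)*(33865 - 8194) = -85873/18758226*25671 = -734815261/6252742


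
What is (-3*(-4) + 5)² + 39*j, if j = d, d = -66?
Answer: -2285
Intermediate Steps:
j = -66
(-3*(-4) + 5)² + 39*j = (-3*(-4) + 5)² + 39*(-66) = (12 + 5)² - 2574 = 17² - 2574 = 289 - 2574 = -2285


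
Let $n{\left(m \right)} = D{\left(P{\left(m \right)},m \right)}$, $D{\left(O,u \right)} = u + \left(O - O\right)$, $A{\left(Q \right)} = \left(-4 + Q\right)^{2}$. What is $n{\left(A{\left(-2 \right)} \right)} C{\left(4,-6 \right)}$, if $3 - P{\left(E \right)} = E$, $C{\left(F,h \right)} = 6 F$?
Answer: $864$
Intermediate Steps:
$P{\left(E \right)} = 3 - E$
$D{\left(O,u \right)} = u$ ($D{\left(O,u \right)} = u + 0 = u$)
$n{\left(m \right)} = m$
$n{\left(A{\left(-2 \right)} \right)} C{\left(4,-6 \right)} = \left(-4 - 2\right)^{2} \cdot 6 \cdot 4 = \left(-6\right)^{2} \cdot 24 = 36 \cdot 24 = 864$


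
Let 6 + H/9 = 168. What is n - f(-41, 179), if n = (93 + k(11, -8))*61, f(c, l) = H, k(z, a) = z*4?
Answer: 6899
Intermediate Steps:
k(z, a) = 4*z
H = 1458 (H = -54 + 9*168 = -54 + 1512 = 1458)
f(c, l) = 1458
n = 8357 (n = (93 + 4*11)*61 = (93 + 44)*61 = 137*61 = 8357)
n - f(-41, 179) = 8357 - 1*1458 = 8357 - 1458 = 6899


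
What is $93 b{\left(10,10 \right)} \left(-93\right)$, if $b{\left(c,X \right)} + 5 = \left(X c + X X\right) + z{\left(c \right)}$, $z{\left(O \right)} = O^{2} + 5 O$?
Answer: $-2983905$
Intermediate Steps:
$b{\left(c,X \right)} = -5 + X^{2} + X c + c \left(5 + c\right)$ ($b{\left(c,X \right)} = -5 + \left(\left(X c + X X\right) + c \left(5 + c\right)\right) = -5 + \left(\left(X c + X^{2}\right) + c \left(5 + c\right)\right) = -5 + \left(\left(X^{2} + X c\right) + c \left(5 + c\right)\right) = -5 + \left(X^{2} + X c + c \left(5 + c\right)\right) = -5 + X^{2} + X c + c \left(5 + c\right)$)
$93 b{\left(10,10 \right)} \left(-93\right) = 93 \left(-5 + 10^{2} + 10 \cdot 10 + 10 \left(5 + 10\right)\right) \left(-93\right) = 93 \left(-5 + 100 + 100 + 10 \cdot 15\right) \left(-93\right) = 93 \left(-5 + 100 + 100 + 150\right) \left(-93\right) = 93 \cdot 345 \left(-93\right) = 32085 \left(-93\right) = -2983905$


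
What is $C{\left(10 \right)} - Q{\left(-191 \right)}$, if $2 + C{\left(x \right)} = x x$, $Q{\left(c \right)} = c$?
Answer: $289$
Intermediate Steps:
$C{\left(x \right)} = -2 + x^{2}$ ($C{\left(x \right)} = -2 + x x = -2 + x^{2}$)
$C{\left(10 \right)} - Q{\left(-191 \right)} = \left(-2 + 10^{2}\right) - -191 = \left(-2 + 100\right) + 191 = 98 + 191 = 289$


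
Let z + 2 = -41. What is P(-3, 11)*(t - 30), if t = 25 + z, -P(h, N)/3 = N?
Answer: 1584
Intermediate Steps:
z = -43 (z = -2 - 41 = -43)
P(h, N) = -3*N
t = -18 (t = 25 - 43 = -18)
P(-3, 11)*(t - 30) = (-3*11)*(-18 - 30) = -33*(-48) = 1584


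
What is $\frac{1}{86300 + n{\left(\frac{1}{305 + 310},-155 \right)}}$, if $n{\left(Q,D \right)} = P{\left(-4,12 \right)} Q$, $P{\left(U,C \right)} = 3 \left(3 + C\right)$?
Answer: $\frac{41}{3538303} \approx 1.1587 \cdot 10^{-5}$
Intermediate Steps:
$P{\left(U,C \right)} = 9 + 3 C$
$n{\left(Q,D \right)} = 45 Q$ ($n{\left(Q,D \right)} = \left(9 + 3 \cdot 12\right) Q = \left(9 + 36\right) Q = 45 Q$)
$\frac{1}{86300 + n{\left(\frac{1}{305 + 310},-155 \right)}} = \frac{1}{86300 + \frac{45}{305 + 310}} = \frac{1}{86300 + \frac{45}{615}} = \frac{1}{86300 + 45 \cdot \frac{1}{615}} = \frac{1}{86300 + \frac{3}{41}} = \frac{1}{\frac{3538303}{41}} = \frac{41}{3538303}$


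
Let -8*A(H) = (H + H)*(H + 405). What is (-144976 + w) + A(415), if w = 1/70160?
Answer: -16140378159/70160 ≈ -2.3005e+5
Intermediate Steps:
w = 1/70160 ≈ 1.4253e-5
A(H) = -H*(405 + H)/4 (A(H) = -(H + H)*(H + 405)/8 = -2*H*(405 + H)/8 = -H*(405 + H)/4)
(-144976 + w) + A(415) = (-144976 + 1/70160) - 1/4*415*(405 + 415) = -10171516159/70160 - 1/4*415*820 = -10171516159/70160 - 85075 = -16140378159/70160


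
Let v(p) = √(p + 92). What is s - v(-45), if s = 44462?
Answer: 44462 - √47 ≈ 44455.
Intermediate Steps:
v(p) = √(92 + p)
s - v(-45) = 44462 - √(92 - 45) = 44462 - √47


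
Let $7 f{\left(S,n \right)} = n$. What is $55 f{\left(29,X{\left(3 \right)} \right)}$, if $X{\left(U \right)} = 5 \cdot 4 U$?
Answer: $\frac{3300}{7} \approx 471.43$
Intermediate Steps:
$X{\left(U \right)} = 20 U$
$f{\left(S,n \right)} = \frac{n}{7}$
$55 f{\left(29,X{\left(3 \right)} \right)} = 55 \frac{20 \cdot 3}{7} = 55 \cdot \frac{1}{7} \cdot 60 = 55 \cdot \frac{60}{7} = \frac{3300}{7}$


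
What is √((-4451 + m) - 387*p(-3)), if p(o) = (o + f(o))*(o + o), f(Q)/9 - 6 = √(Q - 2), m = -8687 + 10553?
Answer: √(115837 + 20898*I*√5) ≈ 346.95 + 67.344*I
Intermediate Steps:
m = 1866
f(Q) = 54 + 9*√(-2 + Q) (f(Q) = 54 + 9*√(Q - 2) = 54 + 9*√(-2 + Q))
p(o) = 2*o*(54 + o + 9*√(-2 + o)) (p(o) = (o + (54 + 9*√(-2 + o)))*(o + o) = (54 + o + 9*√(-2 + o))*(2*o) = 2*o*(54 + o + 9*√(-2 + o)))
√((-4451 + m) - 387*p(-3)) = √((-4451 + 1866) - 774*(-3)*(54 - 3 + 9*√(-2 - 3))) = √(-2585 - 774*(-3)*(54 - 3 + 9*√(-5))) = √(-2585 - 774*(-3)*(54 - 3 + 9*(I*√5))) = √(-2585 - 774*(-3)*(54 - 3 + 9*I*√5)) = √(-2585 - 774*(-3)*(51 + 9*I*√5)) = √(-2585 - 387*(-306 - 54*I*√5)) = √(-2585 + (118422 + 20898*I*√5)) = √(115837 + 20898*I*√5)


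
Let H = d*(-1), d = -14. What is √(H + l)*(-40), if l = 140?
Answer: -40*√154 ≈ -496.39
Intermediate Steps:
H = 14 (H = -14*(-1) = 14)
√(H + l)*(-40) = √(14 + 140)*(-40) = √154*(-40) = -40*√154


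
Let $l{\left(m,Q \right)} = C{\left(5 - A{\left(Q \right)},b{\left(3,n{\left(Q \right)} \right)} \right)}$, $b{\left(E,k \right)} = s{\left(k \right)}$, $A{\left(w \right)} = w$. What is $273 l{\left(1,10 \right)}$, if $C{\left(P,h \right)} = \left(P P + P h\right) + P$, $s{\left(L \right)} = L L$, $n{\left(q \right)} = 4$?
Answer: $-16380$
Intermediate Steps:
$s{\left(L \right)} = L^{2}$
$b{\left(E,k \right)} = k^{2}$
$C{\left(P,h \right)} = P + P^{2} + P h$ ($C{\left(P,h \right)} = \left(P^{2} + P h\right) + P = P + P^{2} + P h$)
$l{\left(m,Q \right)} = \left(5 - Q\right) \left(22 - Q\right)$ ($l{\left(m,Q \right)} = \left(5 - Q\right) \left(1 - \left(-5 + Q\right) + 4^{2}\right) = \left(5 - Q\right) \left(1 - \left(-5 + Q\right) + 16\right) = \left(5 - Q\right) \left(22 - Q\right)$)
$273 l{\left(1,10 \right)} = 273 \left(-22 + 10\right) \left(-5 + 10\right) = 273 \left(\left(-12\right) 5\right) = 273 \left(-60\right) = -16380$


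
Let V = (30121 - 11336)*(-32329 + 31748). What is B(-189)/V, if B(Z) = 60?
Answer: -12/2182817 ≈ -5.4975e-6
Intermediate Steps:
V = -10914085 (V = 18785*(-581) = -10914085)
B(-189)/V = 60/(-10914085) = 60*(-1/10914085) = -12/2182817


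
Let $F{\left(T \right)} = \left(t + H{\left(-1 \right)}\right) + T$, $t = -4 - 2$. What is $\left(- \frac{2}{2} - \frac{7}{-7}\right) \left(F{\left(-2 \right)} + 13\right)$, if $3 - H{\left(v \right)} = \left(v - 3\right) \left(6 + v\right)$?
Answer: $0$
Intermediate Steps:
$H{\left(v \right)} = 3 - \left(-3 + v\right) \left(6 + v\right)$ ($H{\left(v \right)} = 3 - \left(v - 3\right) \left(6 + v\right) = 3 - \left(-3 + v\right) \left(6 + v\right)$)
$t = -6$ ($t = -4 - 2 = -6$)
$F{\left(T \right)} = 17 + T$ ($F{\left(T \right)} = \left(-6 - -23\right) + T = \left(-6 + \left(21 - 1 + 3\right)\right) + T = \left(-6 + 23\right) + T = 17 + T$)
$\left(- \frac{2}{2} - \frac{7}{-7}\right) \left(F{\left(-2 \right)} + 13\right) = \left(- \frac{2}{2} - \frac{7}{-7}\right) \left(\left(17 - 2\right) + 13\right) = \left(\left(-2\right) \frac{1}{2} - -1\right) \left(15 + 13\right) = \left(-1 + 1\right) 28 = 0 \cdot 28 = 0$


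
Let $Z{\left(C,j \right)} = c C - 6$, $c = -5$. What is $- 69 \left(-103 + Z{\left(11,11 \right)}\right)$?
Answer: $11316$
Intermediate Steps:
$Z{\left(C,j \right)} = -6 - 5 C$ ($Z{\left(C,j \right)} = - 5 C - 6 = -6 - 5 C$)
$- 69 \left(-103 + Z{\left(11,11 \right)}\right) = - 69 \left(-103 - 61\right) = \left(-69\right) \left(-164\right) = 11316$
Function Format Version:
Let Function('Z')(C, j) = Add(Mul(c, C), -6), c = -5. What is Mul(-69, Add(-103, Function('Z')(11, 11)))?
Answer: 11316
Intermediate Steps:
Function('Z')(C, j) = Add(-6, Mul(-5, C)) (Function('Z')(C, j) = Add(Mul(-5, C), -6) = Add(-6, Mul(-5, C)))
Mul(-69, Add(-103, Function('Z')(11, 11))) = Mul(-69, Add(-103, Add(-6, Mul(-5, 11)))) = Mul(-69, Add(-103, Add(-6, -55))) = Mul(-69, Add(-103, -61)) = Mul(-69, -164) = 11316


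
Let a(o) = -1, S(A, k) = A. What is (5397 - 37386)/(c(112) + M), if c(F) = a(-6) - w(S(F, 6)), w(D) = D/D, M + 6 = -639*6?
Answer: 31989/3842 ≈ 8.3261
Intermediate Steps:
M = -3840 (M = -6 - 639*6 = -6 - 3834 = -3840)
w(D) = 1
c(F) = -2 (c(F) = -1 - 1*1 = -1 - 1 = -2)
(5397 - 37386)/(c(112) + M) = (5397 - 37386)/(-2 - 3840) = -31989/(-3842) = -31989*(-1/3842) = 31989/3842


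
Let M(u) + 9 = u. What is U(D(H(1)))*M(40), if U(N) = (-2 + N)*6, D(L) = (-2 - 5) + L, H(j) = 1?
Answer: -1488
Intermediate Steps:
M(u) = -9 + u
D(L) = -7 + L
U(N) = -12 + 6*N
U(D(H(1)))*M(40) = (-12 + 6*(-7 + 1))*(-9 + 40) = (-12 + 6*(-6))*31 = (-12 - 36)*31 = -48*31 = -1488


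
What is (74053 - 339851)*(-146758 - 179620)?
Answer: 86750619644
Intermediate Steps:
(74053 - 339851)*(-146758 - 179620) = -265798*(-326378) = 86750619644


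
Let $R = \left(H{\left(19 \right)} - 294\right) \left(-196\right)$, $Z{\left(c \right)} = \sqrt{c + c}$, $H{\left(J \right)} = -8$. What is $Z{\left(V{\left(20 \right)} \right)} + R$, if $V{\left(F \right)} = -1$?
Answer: $59192 + i \sqrt{2} \approx 59192.0 + 1.4142 i$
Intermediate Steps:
$Z{\left(c \right)} = \sqrt{2} \sqrt{c}$ ($Z{\left(c \right)} = \sqrt{2 c} = \sqrt{2} \sqrt{c}$)
$R = 59192$ ($R = \left(-8 - 294\right) \left(-196\right) = \left(-302\right) \left(-196\right) = 59192$)
$Z{\left(V{\left(20 \right)} \right)} + R = \sqrt{2} \sqrt{-1} + 59192 = \sqrt{2} i + 59192 = i \sqrt{2} + 59192 = 59192 + i \sqrt{2}$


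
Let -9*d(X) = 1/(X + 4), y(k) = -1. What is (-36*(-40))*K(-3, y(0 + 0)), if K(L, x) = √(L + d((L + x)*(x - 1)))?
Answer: 400*I*√39 ≈ 2498.0*I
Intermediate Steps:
d(X) = -1/(9*(4 + X)) (d(X) = -1/(9*(X + 4)) = -1/(9*(4 + X)))
K(L, x) = √(L - 1/(36 + 9*(-1 + x)*(L + x))) (K(L, x) = √(L - 1/(36 + 9*((L + x)*(x - 1)))) = √(L - 1/(36 + 9*((L + x)*(-1 + x)))) = √(L - 1/(36 + 9*((-1 + x)*(L + x)))) = √(L - 1/(36 + 9*(-1 + x)*(L + x))))
(-36*(-40))*K(-3, y(0 + 0)) = (-36*(-40))*√(-3 - 1/(36 - 9*(-3) - 9*(-1) + 9*(-1)² + 9*(-3)*(-1))) = 1440*√(-3 - 1/(36 + 27 + 9 + 9*1 + 27)) = 1440*√(-3 - 1/(36 + 27 + 9 + 9 + 27)) = 1440*√(-3 - 1/108) = 1440*√(-325/108) = 1440*(5*I*√39/18) = 400*I*√39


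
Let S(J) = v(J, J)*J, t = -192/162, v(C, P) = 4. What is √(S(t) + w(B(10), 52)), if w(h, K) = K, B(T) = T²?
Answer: 2*√957/9 ≈ 6.8745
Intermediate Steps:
t = -32/27 (t = -192*1/162 = -32/27 ≈ -1.1852)
S(J) = 4*J
√(S(t) + w(B(10), 52)) = √(4*(-32/27) + 52) = √(-128/27 + 52) = √(1276/27) = 2*√957/9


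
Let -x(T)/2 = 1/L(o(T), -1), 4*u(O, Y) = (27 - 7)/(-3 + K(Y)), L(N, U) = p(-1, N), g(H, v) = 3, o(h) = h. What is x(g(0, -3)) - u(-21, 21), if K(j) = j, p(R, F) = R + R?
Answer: 13/18 ≈ 0.72222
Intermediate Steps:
p(R, F) = 2*R
L(N, U) = -2 (L(N, U) = 2*(-1) = -2)
u(O, Y) = 5/(-3 + Y) (u(O, Y) = ((27 - 7)/(-3 + Y))/4 = (20/(-3 + Y))/4 = 5/(-3 + Y))
x(T) = 1 (x(T) = -2/(-2) = -2*(-½) = 1)
x(g(0, -3)) - u(-21, 21) = 1 - 5/(-3 + 21) = 1 - 5/18 = 13/18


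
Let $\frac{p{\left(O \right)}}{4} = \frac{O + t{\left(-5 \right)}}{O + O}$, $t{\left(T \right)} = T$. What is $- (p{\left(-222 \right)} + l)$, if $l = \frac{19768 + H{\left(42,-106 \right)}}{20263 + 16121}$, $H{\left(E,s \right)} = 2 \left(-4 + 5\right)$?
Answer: $- \frac{1742273}{673104} \approx -2.5884$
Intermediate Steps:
$H{\left(E,s \right)} = 2$ ($H{\left(E,s \right)} = 2 \cdot 1 = 2$)
$p{\left(O \right)} = \frac{2 \left(-5 + O\right)}{O}$ ($p{\left(O \right)} = 4 \frac{O - 5}{O + O} = 4 \frac{-5 + O}{2 O} = \frac{2 \left(-5 + O\right)}{O}$)
$l = \frac{3295}{6064}$ ($l = \frac{19768 + 2}{20263 + 16121} = \frac{19770}{36384} = 19770 \cdot \frac{1}{36384} = \frac{3295}{6064} \approx 0.54337$)
$- (p{\left(-222 \right)} + l) = - (\left(2 - \frac{10}{-222}\right) + \frac{3295}{6064}) = - (\left(2 - - \frac{5}{111}\right) + \frac{3295}{6064}) = - (\left(2 + \frac{5}{111}\right) + \frac{3295}{6064}) = - (\frac{227}{111} + \frac{3295}{6064}) = \left(-1\right) \frac{1742273}{673104} = - \frac{1742273}{673104}$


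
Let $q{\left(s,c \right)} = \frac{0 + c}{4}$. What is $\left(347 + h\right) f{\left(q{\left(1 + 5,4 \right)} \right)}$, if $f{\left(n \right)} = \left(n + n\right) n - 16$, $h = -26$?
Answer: $-4494$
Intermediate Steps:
$q{\left(s,c \right)} = \frac{c}{4}$ ($q{\left(s,c \right)} = c \frac{1}{4} = \frac{c}{4}$)
$f{\left(n \right)} = -16 + 2 n^{2}$ ($f{\left(n \right)} = 2 n n - 16 = 2 n^{2} - 16 = -16 + 2 n^{2}$)
$\left(347 + h\right) f{\left(q{\left(1 + 5,4 \right)} \right)} = \left(347 - 26\right) \left(-16 + 2 \left(\frac{1}{4} \cdot 4\right)^{2}\right) = 321 \left(-16 + 2 \cdot 1^{2}\right) = 321 \left(-16 + 2 \cdot 1\right) = 321 \left(-16 + 2\right) = 321 \left(-14\right) = -4494$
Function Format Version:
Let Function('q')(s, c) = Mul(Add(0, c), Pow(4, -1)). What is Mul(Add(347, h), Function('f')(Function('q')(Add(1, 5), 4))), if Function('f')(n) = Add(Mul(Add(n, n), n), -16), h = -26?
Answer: -4494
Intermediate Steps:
Function('q')(s, c) = Mul(Rational(1, 4), c) (Function('q')(s, c) = Mul(c, Rational(1, 4)) = Mul(Rational(1, 4), c))
Function('f')(n) = Add(-16, Mul(2, Pow(n, 2))) (Function('f')(n) = Add(Mul(Mul(2, n), n), -16) = Add(Mul(2, Pow(n, 2)), -16) = Add(-16, Mul(2, Pow(n, 2))))
Mul(Add(347, h), Function('f')(Function('q')(Add(1, 5), 4))) = Mul(Add(347, -26), Add(-16, Mul(2, Pow(Mul(Rational(1, 4), 4), 2)))) = Mul(321, Add(-16, Mul(2, Pow(1, 2)))) = Mul(321, Add(-16, Mul(2, 1))) = Mul(321, Add(-16, 2)) = Mul(321, -14) = -4494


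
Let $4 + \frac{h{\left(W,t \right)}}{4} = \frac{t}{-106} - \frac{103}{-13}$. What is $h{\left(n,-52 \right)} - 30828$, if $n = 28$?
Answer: $- \frac{21228328}{689} \approx -30810.0$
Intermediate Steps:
$h{\left(W,t \right)} = \frac{204}{13} - \frac{2 t}{53}$ ($h{\left(W,t \right)} = -16 + 4 \left(\frac{t}{-106} - \frac{103}{-13}\right) = -16 + 4 \left(t \left(- \frac{1}{106}\right) - - \frac{103}{13}\right) = -16 + 4 \left(- \frac{t}{106} + \frac{103}{13}\right) = -16 + 4 \left(\frac{103}{13} - \frac{t}{106}\right) = -16 - \left(- \frac{412}{13} + \frac{2 t}{53}\right) = \frac{204}{13} - \frac{2 t}{53}$)
$h{\left(n,-52 \right)} - 30828 = \left(\frac{204}{13} - - \frac{104}{53}\right) - 30828 = \left(\frac{204}{13} + \frac{104}{53}\right) - 30828 = \frac{12164}{689} - 30828 = - \frac{21228328}{689}$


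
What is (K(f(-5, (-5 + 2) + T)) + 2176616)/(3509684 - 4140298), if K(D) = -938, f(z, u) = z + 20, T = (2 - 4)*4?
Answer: -1087839/315307 ≈ -3.4501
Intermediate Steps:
T = -8 (T = -2*4 = -8)
f(z, u) = 20 + z
(K(f(-5, (-5 + 2) + T)) + 2176616)/(3509684 - 4140298) = (-938 + 2176616)/(3509684 - 4140298) = 2175678/(-630614) = 2175678*(-1/630614) = -1087839/315307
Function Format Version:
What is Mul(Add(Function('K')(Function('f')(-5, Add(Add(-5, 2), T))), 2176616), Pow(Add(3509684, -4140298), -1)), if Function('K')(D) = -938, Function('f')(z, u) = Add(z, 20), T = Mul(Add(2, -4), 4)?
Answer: Rational(-1087839, 315307) ≈ -3.4501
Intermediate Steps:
T = -8 (T = Mul(-2, 4) = -8)
Function('f')(z, u) = Add(20, z)
Mul(Add(Function('K')(Function('f')(-5, Add(Add(-5, 2), T))), 2176616), Pow(Add(3509684, -4140298), -1)) = Mul(Add(-938, 2176616), Pow(Add(3509684, -4140298), -1)) = Mul(2175678, Pow(-630614, -1)) = Mul(2175678, Rational(-1, 630614)) = Rational(-1087839, 315307)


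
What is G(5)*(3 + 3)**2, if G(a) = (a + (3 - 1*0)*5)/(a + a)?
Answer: 72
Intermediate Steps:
G(a) = (15 + a)/(2*a) (G(a) = (a + (3 + 0)*5)/((2*a)) = (a + 3*5)*(1/(2*a)) = (a + 15)*(1/(2*a)) = (15 + a)*(1/(2*a)) = (15 + a)/(2*a))
G(5)*(3 + 3)**2 = ((1/2)*(15 + 5)/5)*(3 + 3)**2 = ((1/2)*(1/5)*20)*6**2 = 2*36 = 72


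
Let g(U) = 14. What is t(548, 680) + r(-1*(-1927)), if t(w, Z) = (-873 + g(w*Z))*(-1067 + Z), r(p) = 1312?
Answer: 333745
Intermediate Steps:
t(w, Z) = 916553 - 859*Z (t(w, Z) = (-873 + 14)*(-1067 + Z) = -859*(-1067 + Z) = 916553 - 859*Z)
t(548, 680) + r(-1*(-1927)) = (916553 - 859*680) + 1312 = (916553 - 584120) + 1312 = 332433 + 1312 = 333745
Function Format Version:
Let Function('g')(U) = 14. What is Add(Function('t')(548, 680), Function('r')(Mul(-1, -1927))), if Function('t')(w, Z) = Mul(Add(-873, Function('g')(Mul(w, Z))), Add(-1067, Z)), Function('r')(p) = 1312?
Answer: 333745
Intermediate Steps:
Function('t')(w, Z) = Add(916553, Mul(-859, Z)) (Function('t')(w, Z) = Mul(Add(-873, 14), Add(-1067, Z)) = Mul(-859, Add(-1067, Z)) = Add(916553, Mul(-859, Z)))
Add(Function('t')(548, 680), Function('r')(Mul(-1, -1927))) = Add(Add(916553, Mul(-859, 680)), 1312) = Add(Add(916553, -584120), 1312) = Add(332433, 1312) = 333745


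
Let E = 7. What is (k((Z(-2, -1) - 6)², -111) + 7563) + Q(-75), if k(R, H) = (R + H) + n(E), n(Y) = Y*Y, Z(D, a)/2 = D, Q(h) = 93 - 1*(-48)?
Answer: 7742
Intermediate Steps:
Q(h) = 141 (Q(h) = 93 + 48 = 141)
Z(D, a) = 2*D
n(Y) = Y²
k(R, H) = 49 + H + R (k(R, H) = (R + H) + 7² = (H + R) + 49 = 49 + H + R)
(k((Z(-2, -1) - 6)², -111) + 7563) + Q(-75) = ((49 - 111 + (2*(-2) - 6)²) + 7563) + 141 = ((49 - 111 + (-4 - 6)²) + 7563) + 141 = ((49 - 111 + (-10)²) + 7563) + 141 = ((49 - 111 + 100) + 7563) + 141 = (38 + 7563) + 141 = 7601 + 141 = 7742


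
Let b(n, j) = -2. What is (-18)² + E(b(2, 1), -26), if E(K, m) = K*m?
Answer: 376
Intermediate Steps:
(-18)² + E(b(2, 1), -26) = (-18)² - 2*(-26) = 324 + 52 = 376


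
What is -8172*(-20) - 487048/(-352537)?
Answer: 57619134328/352537 ≈ 1.6344e+5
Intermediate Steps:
-8172*(-20) - 487048/(-352537) = 163440 - 487048*(-1)/352537 = 163440 - 1*(-487048/352537) = 163440 + 487048/352537 = 57619134328/352537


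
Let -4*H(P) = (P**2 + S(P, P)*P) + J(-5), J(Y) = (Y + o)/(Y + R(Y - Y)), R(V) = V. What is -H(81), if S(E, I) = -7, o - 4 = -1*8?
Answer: 29979/20 ≈ 1498.9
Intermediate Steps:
o = -4 (o = 4 - 1*8 = 4 - 8 = -4)
J(Y) = (-4 + Y)/Y (J(Y) = (Y - 4)/(Y + (Y - Y)) = (-4 + Y)/(Y + 0) = (-4 + Y)/Y)
H(P) = -9/20 - P**2/4 + 7*P/4 (H(P) = -((P**2 - 7*P) + (-4 - 5)/(-5))/4 = -((P**2 - 7*P) - 1/5*(-9))/4 = -((P**2 - 7*P) + 9/5)/4 = -(9/5 + P**2 - 7*P)/4 = -9/20 - P**2/4 + 7*P/4)
-H(81) = -(-9/20 - 1/4*81**2 + (7/4)*81) = -(-9/20 - 1/4*6561 + 567/4) = -(-9/20 - 6561/4 + 567/4) = -1*(-29979/20) = 29979/20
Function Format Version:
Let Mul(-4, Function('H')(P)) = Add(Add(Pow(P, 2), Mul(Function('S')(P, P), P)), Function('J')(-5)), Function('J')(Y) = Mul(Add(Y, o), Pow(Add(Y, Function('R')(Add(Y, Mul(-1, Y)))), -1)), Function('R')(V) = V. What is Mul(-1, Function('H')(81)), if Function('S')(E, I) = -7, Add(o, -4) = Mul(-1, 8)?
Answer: Rational(29979, 20) ≈ 1498.9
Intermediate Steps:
o = -4 (o = Add(4, Mul(-1, 8)) = Add(4, -8) = -4)
Function('J')(Y) = Mul(Pow(Y, -1), Add(-4, Y)) (Function('J')(Y) = Mul(Add(Y, -4), Pow(Add(Y, Add(Y, Mul(-1, Y))), -1)) = Mul(Add(-4, Y), Pow(Add(Y, 0), -1)) = Mul(Add(-4, Y), Pow(Y, -1)) = Mul(Pow(Y, -1), Add(-4, Y)))
Function('H')(P) = Add(Rational(-9, 20), Mul(Rational(-1, 4), Pow(P, 2)), Mul(Rational(7, 4), P)) (Function('H')(P) = Mul(Rational(-1, 4), Add(Add(Pow(P, 2), Mul(-7, P)), Mul(Pow(-5, -1), Add(-4, -5)))) = Mul(Rational(-1, 4), Add(Add(Pow(P, 2), Mul(-7, P)), Mul(Rational(-1, 5), -9))) = Mul(Rational(-1, 4), Add(Add(Pow(P, 2), Mul(-7, P)), Rational(9, 5))) = Mul(Rational(-1, 4), Add(Rational(9, 5), Pow(P, 2), Mul(-7, P))) = Add(Rational(-9, 20), Mul(Rational(-1, 4), Pow(P, 2)), Mul(Rational(7, 4), P)))
Mul(-1, Function('H')(81)) = Mul(-1, Add(Rational(-9, 20), Mul(Rational(-1, 4), Pow(81, 2)), Mul(Rational(7, 4), 81))) = Mul(-1, Add(Rational(-9, 20), Mul(Rational(-1, 4), 6561), Rational(567, 4))) = Mul(-1, Add(Rational(-9, 20), Rational(-6561, 4), Rational(567, 4))) = Mul(-1, Rational(-29979, 20)) = Rational(29979, 20)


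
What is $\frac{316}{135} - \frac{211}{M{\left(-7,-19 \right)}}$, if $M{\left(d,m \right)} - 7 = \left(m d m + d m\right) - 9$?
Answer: $\frac{785621}{323460} \approx 2.4288$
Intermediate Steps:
$M{\left(d,m \right)} = -2 + d m + d m^{2}$ ($M{\left(d,m \right)} = 7 - \left(9 - d m - m d m\right) = 7 - \left(9 - d m - d m m\right) = 7 - \left(9 - d m - d m^{2}\right) = 7 + \left(-9 + d m + d m^{2}\right) = -2 + d m + d m^{2}$)
$\frac{316}{135} - \frac{211}{M{\left(-7,-19 \right)}} = \frac{316}{135} - \frac{211}{-2 - -133 - 7 \left(-19\right)^{2}} = 316 \cdot \frac{1}{135} - \frac{211}{-2 + 133 - 2527} = \frac{316}{135} - \frac{211}{-2 + 133 - 2527} = \frac{316}{135} - \frac{211}{-2396} = \frac{316}{135} - - \frac{211}{2396} = \frac{316}{135} + \frac{211}{2396} = \frac{785621}{323460}$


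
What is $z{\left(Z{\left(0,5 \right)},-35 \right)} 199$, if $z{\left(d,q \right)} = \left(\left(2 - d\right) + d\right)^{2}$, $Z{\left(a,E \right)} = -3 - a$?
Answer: $796$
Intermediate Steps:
$z{\left(d,q \right)} = 4$ ($z{\left(d,q \right)} = 2^{2} = 4$)
$z{\left(Z{\left(0,5 \right)},-35 \right)} 199 = 4 \cdot 199 = 796$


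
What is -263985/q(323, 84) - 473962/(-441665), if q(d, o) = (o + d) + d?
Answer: -23249388553/64483090 ≈ -360.55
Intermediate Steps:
q(d, o) = o + 2*d (q(d, o) = (d + o) + d = o + 2*d)
-263985/q(323, 84) - 473962/(-441665) = -263985/(84 + 2*323) - 473962/(-441665) = -263985/(84 + 646) - 473962*(-1/441665) = -263985/730 + 473962/441665 = -263985*1/730 + 473962/441665 = -52797/146 + 473962/441665 = -23249388553/64483090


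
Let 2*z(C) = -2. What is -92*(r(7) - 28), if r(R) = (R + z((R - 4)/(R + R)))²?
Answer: -736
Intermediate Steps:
z(C) = -1 (z(C) = (½)*(-2) = -1)
r(R) = (-1 + R)² (r(R) = (R - 1)² = (-1 + R)²)
-92*(r(7) - 28) = -92*((-1 + 7)² - 28) = -92*(6² - 28) = -92*(36 - 28) = -92*8 = -736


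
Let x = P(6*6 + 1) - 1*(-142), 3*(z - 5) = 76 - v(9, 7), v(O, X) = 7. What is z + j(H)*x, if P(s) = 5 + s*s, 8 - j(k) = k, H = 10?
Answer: -3004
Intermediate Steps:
j(k) = 8 - k
P(s) = 5 + s²
z = 28 (z = 5 + (76 - 1*7)/3 = 5 + (76 - 7)/3 = 5 + (⅓)*69 = 5 + 23 = 28)
x = 1516 (x = (5 + (6*6 + 1)²) - 1*(-142) = (5 + (36 + 1)²) + 142 = (5 + 37²) + 142 = (5 + 1369) + 142 = 1374 + 142 = 1516)
z + j(H)*x = 28 + (8 - 1*10)*1516 = 28 + (8 - 10)*1516 = 28 - 2*1516 = 28 - 3032 = -3004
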